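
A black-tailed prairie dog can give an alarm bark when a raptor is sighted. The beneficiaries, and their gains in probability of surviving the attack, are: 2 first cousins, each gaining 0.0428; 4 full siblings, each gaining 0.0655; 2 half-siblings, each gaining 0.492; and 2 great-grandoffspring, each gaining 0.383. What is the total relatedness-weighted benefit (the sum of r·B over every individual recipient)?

r to a first cousin = 1/8 (first cousins share one grandparent pair — two paths of length 4: r = 2·(1/2)^4 = 1/8).
r to a full sibling = 1/2 (full sibs share both parents — two paths of length 2: r = 2·(1/2)^2 = 1/2).
r to a half-sibling = 0.25 (half-sibs share one parent — one path of length 2: r = (1/2)^2 = 1/4).
r to a great-grandoffspring = 1/8 (three parent–offspring links: r = (1/2)^3 = 1/8).
Summing one r·B term per recipient: 2·0.125·0.0428 + 4·0.5·0.0655 + 2·0.25·0.492 + 2·0.125·0.383 = 0.48345.

0.48345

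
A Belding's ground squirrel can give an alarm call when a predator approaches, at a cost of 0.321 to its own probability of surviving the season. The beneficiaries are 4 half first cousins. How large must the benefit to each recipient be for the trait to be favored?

r to a half first cousin = 0.0625 (half first cousins share one grandparent — one path of length 4: r = (1/2)^4 = 1/16).
Hamilton's rule with n recipients of equal r: n·r·B > C, so B > C/(n·r) = 0.321/(4·0.0625) = 1.284.

1.284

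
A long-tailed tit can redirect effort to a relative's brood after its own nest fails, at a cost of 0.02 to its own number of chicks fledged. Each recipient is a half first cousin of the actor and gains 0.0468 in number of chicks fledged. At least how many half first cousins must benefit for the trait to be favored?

7

r to a half first cousin = 1/16 (half first cousins share one grandparent — one path of length 4: r = (1/2)^4 = 1/16).
Hamilton's rule: n·r·B > C  ⇒  n > C/(r·B) = 0.02/(0.0625·0.0468) = 6.838.
The smallest integer exceeding 6.838 is 7.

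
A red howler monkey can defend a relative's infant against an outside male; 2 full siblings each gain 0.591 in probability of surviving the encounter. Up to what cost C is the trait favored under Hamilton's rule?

r to a full sibling = 1/2 (full sibs share both parents — two paths of length 2: r = 2·(1/2)^2 = 1/2).
Hamilton's rule: n·r·B > C, so the trait is favored while C < n·r·B = 2·0.5·0.591 = 0.591.

0.591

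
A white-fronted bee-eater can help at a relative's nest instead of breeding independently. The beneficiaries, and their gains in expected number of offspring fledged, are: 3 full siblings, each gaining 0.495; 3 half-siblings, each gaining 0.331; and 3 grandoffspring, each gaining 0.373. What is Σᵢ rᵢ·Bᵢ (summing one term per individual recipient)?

r to a full sibling = 0.5 (full sibs share both parents — two paths of length 2: r = 2·(1/2)^2 = 1/2).
r to a half-sibling = 1/4 (half-sibs share one parent — one path of length 2: r = (1/2)^2 = 1/4).
r to a grandoffspring = 1/4 (two parent–offspring links: r = (1/2)^2 = 1/4).
Summing one r·B term per recipient: 3·0.5·0.495 + 3·0.25·0.331 + 3·0.25·0.373 = 1.2705.

1.2705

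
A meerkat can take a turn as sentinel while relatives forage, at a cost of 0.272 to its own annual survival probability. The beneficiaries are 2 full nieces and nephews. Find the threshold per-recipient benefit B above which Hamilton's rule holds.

r to a full niece or nephew = 1/4 (full aunt/uncle↔niece/nephew: two paths of length 3 through the shared grandparent pair: r = 2·(1/2)^3 = 1/4).
Hamilton's rule with n recipients of equal r: n·r·B > C, so B > C/(n·r) = 0.272/(2·0.25) = 0.544.

0.544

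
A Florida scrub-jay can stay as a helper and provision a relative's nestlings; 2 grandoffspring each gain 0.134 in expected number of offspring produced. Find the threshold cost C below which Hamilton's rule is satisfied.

r to a grandoffspring = 0.25 (two parent–offspring links: r = (1/2)^2 = 1/4).
Hamilton's rule: n·r·B > C, so the trait is favored while C < n·r·B = 2·0.25·0.134 = 0.067.

0.067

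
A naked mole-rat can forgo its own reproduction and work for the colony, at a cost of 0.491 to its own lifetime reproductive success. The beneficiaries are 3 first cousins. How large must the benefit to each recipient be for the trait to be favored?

1.3093

r to a first cousin = 0.125 (first cousins share one grandparent pair — two paths of length 4: r = 2·(1/2)^4 = 1/8).
Hamilton's rule with n recipients of equal r: n·r·B > C, so B > C/(n·r) = 0.491/(3·0.125) = 1.3093.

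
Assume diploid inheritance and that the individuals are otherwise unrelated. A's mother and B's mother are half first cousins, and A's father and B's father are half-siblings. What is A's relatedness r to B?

Independent pedigree routes through distinct common ancestors add.
A and B are related in two ways: half second cousins through their mothers (r = 1/64) and half first cousins through their fathers (r = 1/16).
r = 1/64 + 1/16 = 0.078125.

0.078125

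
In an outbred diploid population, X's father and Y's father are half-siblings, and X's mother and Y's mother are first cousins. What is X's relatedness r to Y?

0.09375

With two independent routes of shared ancestry, r is the sum of the two contributions.
X and Y are related in two ways: half first cousins through their fathers (r = 1/16) and second cousins through their mothers (r = 1/32).
r = 1/16 + 1/32 = 3/32 = 0.09375.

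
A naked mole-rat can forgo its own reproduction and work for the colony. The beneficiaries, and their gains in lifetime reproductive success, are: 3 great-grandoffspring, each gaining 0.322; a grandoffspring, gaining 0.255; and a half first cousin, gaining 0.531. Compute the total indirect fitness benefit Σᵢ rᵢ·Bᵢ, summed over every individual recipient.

r to a great-grandoffspring = 1/8 (three parent–offspring links: r = (1/2)^3 = 1/8).
r to a grandoffspring = 1/4 (two parent–offspring links: r = (1/2)^2 = 1/4).
r to a half first cousin = 0.0625 (half first cousins share one grandparent — one path of length 4: r = (1/2)^4 = 1/16).
Summing one r·B term per recipient: 3·0.125·0.322 + 1·0.25·0.255 + 1·0.0625·0.531 = 0.2176875.

0.2176875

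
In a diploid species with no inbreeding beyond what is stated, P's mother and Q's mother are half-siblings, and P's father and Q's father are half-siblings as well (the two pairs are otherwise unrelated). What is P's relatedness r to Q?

Independent pedigree routes through distinct common ancestors add.
P and Q are related in two ways: half first cousins through their mothers (r = 1/16) and half first cousins through their fathers (r = 1/16).
r = 1/16 + 1/16 = 0.125.

0.125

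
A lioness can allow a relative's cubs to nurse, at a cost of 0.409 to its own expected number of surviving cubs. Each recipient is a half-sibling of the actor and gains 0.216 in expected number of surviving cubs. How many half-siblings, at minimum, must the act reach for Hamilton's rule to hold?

r to a half-sibling = 0.25 (half-sibs share one parent — one path of length 2: r = (1/2)^2 = 1/4).
Hamilton's rule: n·r·B > C  ⇒  n > C/(r·B) = 0.409/(0.25·0.216) = 7.574.
The smallest integer exceeding 7.574 is 8.

8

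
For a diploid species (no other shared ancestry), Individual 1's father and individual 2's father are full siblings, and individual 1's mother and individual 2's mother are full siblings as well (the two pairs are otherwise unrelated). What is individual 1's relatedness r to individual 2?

0.25

Independent pedigree routes through distinct common ancestors add.
Individual 1 and individual 2 are related in two ways: first cousins through their fathers (r = 1/8) and first cousins through their mothers (r = 1/8) — i.e. double first cousins.
r = 1/8 + 1/8 = 1/4 = 0.25.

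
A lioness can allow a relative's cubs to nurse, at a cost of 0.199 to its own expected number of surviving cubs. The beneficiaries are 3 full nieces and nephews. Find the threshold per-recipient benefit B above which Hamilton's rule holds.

0.2653

r to a full niece or nephew = 0.25 (full aunt/uncle↔niece/nephew: two paths of length 3 through the shared grandparent pair: r = 2·(1/2)^3 = 1/4).
Hamilton's rule with n recipients of equal r: n·r·B > C, so B > C/(n·r) = 0.199/(3·0.25) = 0.2653.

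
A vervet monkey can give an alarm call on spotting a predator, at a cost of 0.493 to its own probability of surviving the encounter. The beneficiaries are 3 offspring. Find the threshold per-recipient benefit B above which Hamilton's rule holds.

0.3287

r to an offspring = 0.5 (one parent–offspring link: r = (1/2)^1 = 1/2).
Hamilton's rule with n recipients of equal r: n·r·B > C, so B > C/(n·r) = 0.493/(3·0.5) = 0.3287.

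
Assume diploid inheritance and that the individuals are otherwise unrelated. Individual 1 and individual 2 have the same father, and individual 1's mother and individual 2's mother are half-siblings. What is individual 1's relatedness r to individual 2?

0.3125

With two independent routes of shared ancestry, r is the sum of the two contributions.
Individual 1 and individual 2 are related in two ways: half-sibs through their shared father (r = 1/4) and half first cousins through their mothers (r = 1/16).
r = 1/4 + 1/16 = 0.3125.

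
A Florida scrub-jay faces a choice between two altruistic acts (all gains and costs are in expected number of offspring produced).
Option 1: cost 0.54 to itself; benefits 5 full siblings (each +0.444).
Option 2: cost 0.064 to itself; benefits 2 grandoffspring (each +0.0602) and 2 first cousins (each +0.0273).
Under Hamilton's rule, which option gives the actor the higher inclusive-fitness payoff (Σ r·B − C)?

Option 1: r to a full sibling = 0.5.
Option 1: Σ r·B − C = (5·0.5·0.444) − 0.54 = 0.57.
Option 2: r to a grandoffspring = 0.25.
Option 2: r to a first cousin = 0.125.
Option 2: Σ r·B − C = (2·0.25·0.0602 + 2·0.125·0.0273) − 0.064 = -0.027075.
Option 1 has the higher net inclusive-fitness payoff.

Option 1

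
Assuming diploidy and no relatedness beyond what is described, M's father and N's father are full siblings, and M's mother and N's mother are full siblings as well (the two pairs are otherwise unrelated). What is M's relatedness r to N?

Wright's path rule: contributions from independent ancestry routes add.
M and N are related in two ways: first cousins through their fathers (r = 1/8) and first cousins through their mothers (r = 1/8) — i.e. double first cousins.
r = 1/8 + 1/8 = 0.25.

0.25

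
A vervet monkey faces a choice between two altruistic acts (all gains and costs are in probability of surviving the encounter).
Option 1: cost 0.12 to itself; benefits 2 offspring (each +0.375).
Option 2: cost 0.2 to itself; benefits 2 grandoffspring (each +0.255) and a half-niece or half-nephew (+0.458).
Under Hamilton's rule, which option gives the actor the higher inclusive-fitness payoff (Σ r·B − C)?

Option 1

Option 1: r to an offspring = 0.5.
Option 1: Σ r·B − C = (2·0.5·0.375) − 0.12 = 0.255.
Option 2: r to a grandoffspring = 0.25.
Option 2: r to a half-niece or half-nephew = 0.125.
Option 2: Σ r·B − C = (2·0.25·0.255 + 1·0.125·0.458) − 0.2 = -0.01525.
Option 1 has the higher net inclusive-fitness payoff.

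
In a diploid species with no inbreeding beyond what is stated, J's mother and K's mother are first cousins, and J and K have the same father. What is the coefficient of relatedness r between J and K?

0.28125

Independent pedigree routes through distinct common ancestors add.
J and K are related in two ways: second cousins through their mothers (r = 1/32) and half-sibs through their shared father (r = 1/4).
r = 1/32 + 1/4 = 0.28125.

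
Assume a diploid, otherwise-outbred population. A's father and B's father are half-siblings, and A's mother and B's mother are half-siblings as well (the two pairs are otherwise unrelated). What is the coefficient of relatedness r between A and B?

0.125

Independent pedigree routes through distinct common ancestors add.
A and B are related in two ways: half first cousins through their fathers (r = 1/16) and half first cousins through their mothers (r = 1/16).
r = 1/16 + 1/16 = 0.125.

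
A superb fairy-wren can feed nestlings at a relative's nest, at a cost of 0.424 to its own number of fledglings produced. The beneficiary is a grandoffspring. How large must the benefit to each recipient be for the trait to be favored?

1.696

r to a grandoffspring = 0.25 (two parent–offspring links: r = (1/2)^2 = 1/4).
Hamilton's rule with n recipients of equal r: n·r·B > C, so B > C/(n·r) = 0.424/(1·0.25) = 1.696.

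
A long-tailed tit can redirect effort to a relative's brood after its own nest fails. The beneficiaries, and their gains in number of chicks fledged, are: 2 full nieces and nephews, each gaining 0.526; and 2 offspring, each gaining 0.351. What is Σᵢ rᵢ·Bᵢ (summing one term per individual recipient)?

0.614

r to a full niece or nephew = 0.25 (full aunt/uncle↔niece/nephew: two paths of length 3 through the shared grandparent pair: r = 2·(1/2)^3 = 1/4).
r to an offspring = 0.5 (one parent–offspring link: r = (1/2)^1 = 1/2).
Summing one r·B term per recipient: 2·0.25·0.526 + 2·0.5·0.351 = 0.614.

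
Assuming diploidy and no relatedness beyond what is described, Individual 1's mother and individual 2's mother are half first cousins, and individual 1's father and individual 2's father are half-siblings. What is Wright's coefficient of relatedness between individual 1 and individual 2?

Independent pedigree routes through distinct common ancestors add.
Individual 1 and individual 2 are related in two ways: half second cousins through their mothers (r = 1/64) and half first cousins through their fathers (r = 1/16).
r = 1/64 + 1/16 = 0.078125.

0.078125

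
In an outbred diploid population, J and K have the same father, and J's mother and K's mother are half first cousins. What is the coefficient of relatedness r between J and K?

0.265625

Wright's path rule: contributions from independent ancestry routes add.
J and K are related in two ways: half-sibs through their shared father (r = 1/4) and half second cousins through their mothers (r = 1/64).
r = 1/4 + 1/64 = 0.265625.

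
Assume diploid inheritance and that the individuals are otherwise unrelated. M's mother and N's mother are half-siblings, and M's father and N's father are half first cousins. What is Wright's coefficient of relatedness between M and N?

Independent pedigree routes through distinct common ancestors add.
M and N are related in two ways: half first cousins through their mothers (r = 1/16) and half second cousins through their fathers (r = 1/64).
r = 1/16 + 1/64 = 0.078125.

0.078125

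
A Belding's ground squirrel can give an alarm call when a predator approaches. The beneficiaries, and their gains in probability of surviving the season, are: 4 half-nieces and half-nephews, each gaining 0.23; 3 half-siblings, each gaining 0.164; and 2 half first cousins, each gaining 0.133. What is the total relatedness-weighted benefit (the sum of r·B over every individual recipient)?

0.254625

r to a half-niece or half-nephew = 0.125 (half-aunt/uncle↔niece/nephew: one path of length 3: r = (1/2)^3 = 1/8).
r to a half-sibling = 0.25 (half-sibs share one parent — one path of length 2: r = (1/2)^2 = 1/4).
r to a half first cousin = 0.0625 (half first cousins share one grandparent — one path of length 4: r = (1/2)^4 = 1/16).
Summing one r·B term per recipient: 4·0.125·0.23 + 3·0.25·0.164 + 2·0.0625·0.133 = 0.254625.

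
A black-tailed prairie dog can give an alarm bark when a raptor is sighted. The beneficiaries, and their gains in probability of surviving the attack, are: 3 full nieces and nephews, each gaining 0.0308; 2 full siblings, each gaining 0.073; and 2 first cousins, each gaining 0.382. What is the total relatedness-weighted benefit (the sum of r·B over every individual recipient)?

0.1916

r to a full niece or nephew = 0.25 (full aunt/uncle↔niece/nephew: two paths of length 3 through the shared grandparent pair: r = 2·(1/2)^3 = 1/4).
r to a full sibling = 0.5 (full sibs share both parents — two paths of length 2: r = 2·(1/2)^2 = 1/2).
r to a first cousin = 1/8 (first cousins share one grandparent pair — two paths of length 4: r = 2·(1/2)^4 = 1/8).
Summing one r·B term per recipient: 3·0.25·0.0308 + 2·0.5·0.073 + 2·0.125·0.382 = 0.1916.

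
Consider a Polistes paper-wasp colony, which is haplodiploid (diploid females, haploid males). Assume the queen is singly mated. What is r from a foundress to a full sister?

0.75

Haplodiploid full sisters inherit their father's entire haploid genome identically (contributing 1/2) and on average half of their mother's contribution (1/2 · 1/2 = 1/4); r = 1/2 + 1/4 = 3/4.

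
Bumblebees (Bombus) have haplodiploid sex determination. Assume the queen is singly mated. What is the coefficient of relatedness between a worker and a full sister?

Haplodiploid full sisters inherit their father's entire haploid genome identically (contributing 1/2) and on average half of their mother's contribution (1/2 · 1/2 = 1/4); r = 1/2 + 1/4 = 3/4.

0.75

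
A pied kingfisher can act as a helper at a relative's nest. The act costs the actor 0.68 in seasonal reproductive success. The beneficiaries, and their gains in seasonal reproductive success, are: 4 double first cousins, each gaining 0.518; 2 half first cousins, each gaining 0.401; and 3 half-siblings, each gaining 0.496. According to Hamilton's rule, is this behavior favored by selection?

Yes

Hamilton's rule: the trait is favored when the sum of r·B over every recipient exceeds the actor's cost C.
r to a double first cousin = 0.25 (double first cousins share both grandparent pairs — four paths of length 4: r = 4·(1/2)^4 = 1/4).
r to a half first cousin = 0.0625 (half first cousins share one grandparent — one path of length 4: r = (1/2)^4 = 1/16).
r to a half-sibling = 1/4 (half-sibs share one parent — one path of length 2: r = (1/2)^2 = 1/4).
Summing one r·B term per recipient: 4·0.25·0.518 + 2·0.0625·0.401 + 3·0.25·0.496 = 0.940125.
0.940125 > 0.68: the indirect benefit exceeds the cost.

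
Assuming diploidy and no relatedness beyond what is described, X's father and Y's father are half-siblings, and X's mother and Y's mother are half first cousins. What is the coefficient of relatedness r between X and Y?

Relatedness sums over independent paths through distinct common ancestors.
X and Y are related in two ways: half first cousins through their fathers (r = 1/16) and half second cousins through their mothers (r = 1/64).
r = 1/16 + 1/64 = 0.078125.

0.078125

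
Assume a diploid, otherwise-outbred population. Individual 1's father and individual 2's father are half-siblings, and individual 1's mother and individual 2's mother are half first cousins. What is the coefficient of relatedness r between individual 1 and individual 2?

0.078125

Relatedness sums over independent paths through distinct common ancestors.
Individual 1 and individual 2 are related in two ways: half first cousins through their fathers (r = 1/16) and half second cousins through their mothers (r = 1/64).
r = 1/16 + 1/64 = 0.078125.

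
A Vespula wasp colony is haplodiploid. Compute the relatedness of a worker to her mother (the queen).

One meiotic link between diploid queen and diploid daughter: r = 1/2.

0.5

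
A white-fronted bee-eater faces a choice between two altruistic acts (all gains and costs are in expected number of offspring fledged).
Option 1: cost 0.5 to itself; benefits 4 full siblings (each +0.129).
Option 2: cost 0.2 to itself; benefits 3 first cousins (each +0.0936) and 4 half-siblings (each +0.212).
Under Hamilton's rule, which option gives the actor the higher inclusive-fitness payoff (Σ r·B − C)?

Option 2

Option 1: r to a full sibling = 0.5.
Option 1: Σ r·B − C = (4·0.5·0.129) − 0.5 = -0.242.
Option 2: r to a first cousin = 0.125.
Option 2: r to a half-sibling = 0.25.
Option 2: Σ r·B − C = (3·0.125·0.0936 + 4·0.25·0.212) − 0.2 = 0.0471.
Option 2 has the higher net inclusive-fitness payoff.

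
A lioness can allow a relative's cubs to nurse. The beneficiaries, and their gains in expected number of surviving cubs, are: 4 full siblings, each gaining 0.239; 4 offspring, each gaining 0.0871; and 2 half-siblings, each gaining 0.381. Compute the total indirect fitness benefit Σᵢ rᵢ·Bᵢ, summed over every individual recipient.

r to a full sibling = 0.5 (full sibs share both parents — two paths of length 2: r = 2·(1/2)^2 = 1/2).
r to an offspring = 0.5 (one parent–offspring link: r = (1/2)^1 = 1/2).
r to a half-sibling = 0.25 (half-sibs share one parent — one path of length 2: r = (1/2)^2 = 1/4).
Summing one r·B term per recipient: 4·0.5·0.239 + 4·0.5·0.0871 + 2·0.25·0.381 = 0.8427.

0.8427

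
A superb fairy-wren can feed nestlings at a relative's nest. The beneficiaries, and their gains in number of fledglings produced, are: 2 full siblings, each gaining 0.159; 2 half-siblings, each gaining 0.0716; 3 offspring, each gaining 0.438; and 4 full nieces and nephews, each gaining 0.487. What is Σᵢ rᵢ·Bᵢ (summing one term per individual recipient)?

1.3388

r to a full sibling = 0.5 (full sibs share both parents — two paths of length 2: r = 2·(1/2)^2 = 1/2).
r to a half-sibling = 0.25 (half-sibs share one parent — one path of length 2: r = (1/2)^2 = 1/4).
r to an offspring = 0.5 (one parent–offspring link: r = (1/2)^1 = 1/2).
r to a full niece or nephew = 1/4 (full aunt/uncle↔niece/nephew: two paths of length 3 through the shared grandparent pair: r = 2·(1/2)^3 = 1/4).
Summing one r·B term per recipient: 2·0.5·0.159 + 2·0.25·0.0716 + 3·0.5·0.438 + 4·0.25·0.487 = 1.3388.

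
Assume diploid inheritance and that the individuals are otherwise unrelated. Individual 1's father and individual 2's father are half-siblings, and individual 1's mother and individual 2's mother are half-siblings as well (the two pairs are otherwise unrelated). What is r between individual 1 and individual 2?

Independent pedigree routes through distinct common ancestors add.
Individual 1 and individual 2 are related in two ways: half first cousins through their fathers (r = 1/16) and half first cousins through their mothers (r = 1/16).
r = 1/16 + 1/16 = 1/8 = 0.125.

0.125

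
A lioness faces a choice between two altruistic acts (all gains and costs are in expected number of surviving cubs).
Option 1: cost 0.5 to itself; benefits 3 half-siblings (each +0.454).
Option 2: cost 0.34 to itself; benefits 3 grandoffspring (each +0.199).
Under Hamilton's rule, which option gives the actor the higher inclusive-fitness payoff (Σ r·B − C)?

Option 1

Option 1: r to a half-sibling = 0.25.
Option 1: Σ r·B − C = (3·0.25·0.454) − 0.5 = -0.1595.
Option 2: r to a grandoffspring = 0.25.
Option 2: Σ r·B − C = (3·0.25·0.199) − 0.34 = -0.19075.
Option 1 has the higher net inclusive-fitness payoff.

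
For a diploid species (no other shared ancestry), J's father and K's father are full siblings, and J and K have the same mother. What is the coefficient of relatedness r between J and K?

With two independent routes of shared ancestry, r is the sum of the two contributions.
J and K are related in two ways: first cousins through their fathers (r = 1/8) and half-sibs through their shared mother (r = 1/4).
r = 1/8 + 1/4 = 3/8 = 0.375.

0.375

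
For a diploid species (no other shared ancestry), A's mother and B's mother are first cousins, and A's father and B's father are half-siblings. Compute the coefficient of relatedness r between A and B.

With two independent routes of shared ancestry, r is the sum of the two contributions.
A and B are related in two ways: second cousins through their mothers (r = 1/32) and half first cousins through their fathers (r = 1/16).
r = 1/32 + 1/16 = 3/32 = 0.09375.

0.09375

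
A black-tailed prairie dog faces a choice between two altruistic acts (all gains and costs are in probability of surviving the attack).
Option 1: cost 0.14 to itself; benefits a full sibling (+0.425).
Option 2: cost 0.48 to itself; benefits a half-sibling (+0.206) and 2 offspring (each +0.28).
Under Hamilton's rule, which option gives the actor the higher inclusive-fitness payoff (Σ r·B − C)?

Option 1: r to a full sibling = 0.5.
Option 1: Σ r·B − C = (1·0.5·0.425) − 0.14 = 0.0725.
Option 2: r to a half-sibling = 0.25.
Option 2: r to an offspring = 0.5.
Option 2: Σ r·B − C = (1·0.25·0.206 + 2·0.5·0.28) − 0.48 = -0.1485.
Option 1 has the higher net inclusive-fitness payoff.

Option 1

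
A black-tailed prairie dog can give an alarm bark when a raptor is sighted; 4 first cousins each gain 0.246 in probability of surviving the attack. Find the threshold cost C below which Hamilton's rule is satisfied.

0.123

r to a first cousin = 1/8 (first cousins share one grandparent pair — two paths of length 4: r = 2·(1/2)^4 = 1/8).
Hamilton's rule: n·r·B > C, so the trait is favored while C < n·r·B = 4·0.125·0.246 = 0.123.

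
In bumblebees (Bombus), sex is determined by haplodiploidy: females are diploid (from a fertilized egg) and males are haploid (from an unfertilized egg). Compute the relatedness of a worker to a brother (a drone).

Her haploid brother carries none of their father's genes and a random half of their mother's genome; that half matches the maternal half of her own genome with probability 1/2: r = 1/2 · 1/2 = 1/4.

0.25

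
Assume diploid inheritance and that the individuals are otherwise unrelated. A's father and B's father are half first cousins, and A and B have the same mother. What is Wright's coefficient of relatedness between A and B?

0.265625

With two independent routes of shared ancestry, r is the sum of the two contributions.
A and B are related in two ways: half second cousins through their fathers (r = 1/64) and half-sibs through their shared mother (r = 1/4).
r = 1/64 + 1/4 = 17/64 = 0.265625.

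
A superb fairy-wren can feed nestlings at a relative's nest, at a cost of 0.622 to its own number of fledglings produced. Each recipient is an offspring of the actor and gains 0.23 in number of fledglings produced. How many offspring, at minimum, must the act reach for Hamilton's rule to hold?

6

r to an offspring = 0.5 (one parent–offspring link: r = (1/2)^1 = 1/2).
Hamilton's rule: n·r·B > C  ⇒  n > C/(r·B) = 0.622/(0.5·0.23) = 5.409.
The smallest integer exceeding 5.409 is 6.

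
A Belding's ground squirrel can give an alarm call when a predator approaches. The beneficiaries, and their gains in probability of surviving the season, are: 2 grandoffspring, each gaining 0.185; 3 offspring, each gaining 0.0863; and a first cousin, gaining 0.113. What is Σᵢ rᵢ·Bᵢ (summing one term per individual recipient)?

0.236075

r to a grandoffspring = 0.25 (two parent–offspring links: r = (1/2)^2 = 1/4).
r to an offspring = 1/2 (one parent–offspring link: r = (1/2)^1 = 1/2).
r to a first cousin = 0.125 (first cousins share one grandparent pair — two paths of length 4: r = 2·(1/2)^4 = 1/8).
Summing one r·B term per recipient: 2·0.25·0.185 + 3·0.5·0.0863 + 1·0.125·0.113 = 0.236075.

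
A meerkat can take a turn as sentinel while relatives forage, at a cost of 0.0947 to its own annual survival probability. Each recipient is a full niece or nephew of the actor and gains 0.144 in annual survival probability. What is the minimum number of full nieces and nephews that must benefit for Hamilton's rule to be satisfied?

3

r to a full niece or nephew = 1/4 (full aunt/uncle↔niece/nephew: two paths of length 3 through the shared grandparent pair: r = 2·(1/2)^3 = 1/4).
Hamilton's rule: n·r·B > C  ⇒  n > C/(r·B) = 0.0947/(0.25·0.144) = 2.631.
The smallest integer exceeding 2.631 is 3.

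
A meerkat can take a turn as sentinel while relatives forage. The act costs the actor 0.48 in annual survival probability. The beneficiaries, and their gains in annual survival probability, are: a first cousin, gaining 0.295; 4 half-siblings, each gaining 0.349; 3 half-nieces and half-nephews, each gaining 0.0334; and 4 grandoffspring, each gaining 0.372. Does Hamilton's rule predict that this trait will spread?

Yes

Hamilton's rule: the trait is favored when the sum of r·B over every recipient exceeds the actor's cost C.
r to a first cousin = 1/8 (first cousins share one grandparent pair — two paths of length 4: r = 2·(1/2)^4 = 1/8).
r to a half-sibling = 1/4 (half-sibs share one parent — one path of length 2: r = (1/2)^2 = 1/4).
r to a half-niece or half-nephew = 0.125 (half-aunt/uncle↔niece/nephew: one path of length 3: r = (1/2)^3 = 1/8).
r to a grandoffspring = 1/4 (two parent–offspring links: r = (1/2)^2 = 1/4).
Summing one r·B term per recipient: 1·0.125·0.295 + 4·0.25·0.349 + 3·0.125·0.0334 + 4·0.25·0.372 = 0.7704.
0.7704 > 0.48: the indirect benefit exceeds the cost.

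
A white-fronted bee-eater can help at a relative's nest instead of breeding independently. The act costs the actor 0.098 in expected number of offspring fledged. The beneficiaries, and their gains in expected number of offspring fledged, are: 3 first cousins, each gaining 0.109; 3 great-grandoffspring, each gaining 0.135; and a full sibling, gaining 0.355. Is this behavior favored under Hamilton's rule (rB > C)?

Yes

Hamilton's rule: the trait is favored when the sum of r·B over every recipient exceeds the actor's cost C.
r to a first cousin = 0.125 (first cousins share one grandparent pair — two paths of length 4: r = 2·(1/2)^4 = 1/8).
r to a great-grandoffspring = 1/8 (three parent–offspring links: r = (1/2)^3 = 1/8).
r to a full sibling = 0.5 (full sibs share both parents — two paths of length 2: r = 2·(1/2)^2 = 1/2).
Summing one r·B term per recipient: 3·0.125·0.109 + 3·0.125·0.135 + 1·0.5·0.355 = 0.269.
0.269 > 0.098: the indirect benefit exceeds the cost.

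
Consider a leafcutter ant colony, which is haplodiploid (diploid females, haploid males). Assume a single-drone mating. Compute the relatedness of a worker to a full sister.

Haplodiploid full sisters inherit their father's entire haploid genome identically (contributing 1/2) and on average half of their mother's contribution (1/2 · 1/2 = 1/4); r = 1/2 + 1/4 = 3/4.

0.75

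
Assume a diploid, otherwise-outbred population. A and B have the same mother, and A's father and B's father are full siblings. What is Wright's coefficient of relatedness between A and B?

0.375

Wright's path rule: contributions from independent ancestry routes add.
A and B are related in two ways: half-sibs through their shared mother (r = 1/4) and first cousins through their fathers (r = 1/8).
r = 1/4 + 1/8 = 3/8 = 0.375.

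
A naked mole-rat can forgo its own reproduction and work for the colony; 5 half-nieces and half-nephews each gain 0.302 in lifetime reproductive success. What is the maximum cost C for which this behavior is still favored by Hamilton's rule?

0.18875

r to a half-niece or half-nephew = 1/8 (half-aunt/uncle↔niece/nephew: one path of length 3: r = (1/2)^3 = 1/8).
Hamilton's rule: n·r·B > C, so the trait is favored while C < n·r·B = 5·0.125·0.302 = 0.18875.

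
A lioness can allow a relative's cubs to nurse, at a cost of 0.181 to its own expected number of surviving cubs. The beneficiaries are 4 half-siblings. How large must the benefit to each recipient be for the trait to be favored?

r to a half-sibling = 1/4 (half-sibs share one parent — one path of length 2: r = (1/2)^2 = 1/4).
Hamilton's rule with n recipients of equal r: n·r·B > C, so B > C/(n·r) = 0.181/(4·0.25) = 0.181.

0.181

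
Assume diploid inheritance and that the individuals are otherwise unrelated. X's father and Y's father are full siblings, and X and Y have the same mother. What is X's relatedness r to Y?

0.375

With two independent routes of shared ancestry, r is the sum of the two contributions.
X and Y are related in two ways: first cousins through their fathers (r = 1/8) and half-sibs through their shared mother (r = 1/4).
r = 1/8 + 1/4 = 0.375.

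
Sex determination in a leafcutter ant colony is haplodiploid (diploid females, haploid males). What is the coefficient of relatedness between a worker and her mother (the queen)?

One meiotic link between diploid queen and diploid daughter: r = 1/2.

0.5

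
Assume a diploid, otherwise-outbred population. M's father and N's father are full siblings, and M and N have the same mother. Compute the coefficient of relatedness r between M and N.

0.375

Independent pedigree routes through distinct common ancestors add.
M and N are related in two ways: first cousins through their fathers (r = 1/8) and half-sibs through their shared mother (r = 1/4).
r = 1/8 + 1/4 = 0.375.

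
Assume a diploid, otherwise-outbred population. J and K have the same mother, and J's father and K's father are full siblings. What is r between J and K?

0.375

With two independent routes of shared ancestry, r is the sum of the two contributions.
J and K are related in two ways: half-sibs through their shared mother (r = 1/4) and first cousins through their fathers (r = 1/8).
r = 1/4 + 1/8 = 0.375.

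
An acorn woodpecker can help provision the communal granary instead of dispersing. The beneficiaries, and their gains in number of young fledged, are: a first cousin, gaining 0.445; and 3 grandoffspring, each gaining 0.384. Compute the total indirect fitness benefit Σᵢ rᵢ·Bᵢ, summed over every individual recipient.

0.343625

r to a first cousin = 1/8 (first cousins share one grandparent pair — two paths of length 4: r = 2·(1/2)^4 = 1/8).
r to a grandoffspring = 1/4 (two parent–offspring links: r = (1/2)^2 = 1/4).
Summing one r·B term per recipient: 1·0.125·0.445 + 3·0.25·0.384 = 0.343625.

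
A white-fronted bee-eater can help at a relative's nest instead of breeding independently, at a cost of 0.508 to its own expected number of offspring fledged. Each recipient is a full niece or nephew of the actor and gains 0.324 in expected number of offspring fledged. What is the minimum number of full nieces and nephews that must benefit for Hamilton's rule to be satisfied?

r to a full niece or nephew = 0.25 (full aunt/uncle↔niece/nephew: two paths of length 3 through the shared grandparent pair: r = 2·(1/2)^3 = 1/4).
Hamilton's rule: n·r·B > C  ⇒  n > C/(r·B) = 0.508/(0.25·0.324) = 6.272.
The smallest integer exceeding 6.272 is 7.

7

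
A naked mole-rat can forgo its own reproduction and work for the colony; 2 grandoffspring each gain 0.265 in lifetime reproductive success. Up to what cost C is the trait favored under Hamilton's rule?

r to a grandoffspring = 0.25 (two parent–offspring links: r = (1/2)^2 = 1/4).
Hamilton's rule: n·r·B > C, so the trait is favored while C < n·r·B = 2·0.25·0.265 = 0.1325.

0.1325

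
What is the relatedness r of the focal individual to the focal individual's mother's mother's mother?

0.125

Each parent–offspring link contributes a factor of 1/2, and independent paths through distinct common ancestors add.
Three parent–offspring links: r = (1/2)^3 = 1/8.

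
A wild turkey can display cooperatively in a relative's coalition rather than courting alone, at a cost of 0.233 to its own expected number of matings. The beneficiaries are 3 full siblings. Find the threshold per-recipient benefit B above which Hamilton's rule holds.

r to a full sibling = 0.5 (full sibs share both parents — two paths of length 2: r = 2·(1/2)^2 = 1/2).
Hamilton's rule with n recipients of equal r: n·r·B > C, so B > C/(n·r) = 0.233/(3·0.5) = 0.1553.

0.1553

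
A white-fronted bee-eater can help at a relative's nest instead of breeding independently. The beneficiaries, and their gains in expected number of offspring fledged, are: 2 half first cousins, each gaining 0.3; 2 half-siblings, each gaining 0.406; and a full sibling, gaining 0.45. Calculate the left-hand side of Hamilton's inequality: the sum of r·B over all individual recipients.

0.4655

r to a half first cousin = 0.0625 (half first cousins share one grandparent — one path of length 4: r = (1/2)^4 = 1/16).
r to a half-sibling = 0.25 (half-sibs share one parent — one path of length 2: r = (1/2)^2 = 1/4).
r to a full sibling = 0.5 (full sibs share both parents — two paths of length 2: r = 2·(1/2)^2 = 1/2).
Summing one r·B term per recipient: 2·0.0625·0.3 + 2·0.25·0.406 + 1·0.5·0.45 = 0.4655.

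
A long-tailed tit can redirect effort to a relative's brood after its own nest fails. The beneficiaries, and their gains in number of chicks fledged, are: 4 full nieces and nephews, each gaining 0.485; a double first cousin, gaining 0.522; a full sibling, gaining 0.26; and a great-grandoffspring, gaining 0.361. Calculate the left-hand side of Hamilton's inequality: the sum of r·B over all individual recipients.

r to a full niece or nephew = 1/4 (full aunt/uncle↔niece/nephew: two paths of length 3 through the shared grandparent pair: r = 2·(1/2)^3 = 1/4).
r to a double first cousin = 1/4 (double first cousins share both grandparent pairs — four paths of length 4: r = 4·(1/2)^4 = 1/4).
r to a full sibling = 1/2 (full sibs share both parents — two paths of length 2: r = 2·(1/2)^2 = 1/2).
r to a great-grandoffspring = 0.125 (three parent–offspring links: r = (1/2)^3 = 1/8).
Summing one r·B term per recipient: 4·0.25·0.485 + 1·0.25·0.522 + 1·0.5·0.26 + 1·0.125·0.361 = 0.790625.

0.790625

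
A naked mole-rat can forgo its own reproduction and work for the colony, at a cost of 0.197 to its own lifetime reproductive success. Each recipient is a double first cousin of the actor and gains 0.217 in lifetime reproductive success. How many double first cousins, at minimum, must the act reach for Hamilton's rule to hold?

r to a double first cousin = 1/4 (double first cousins share both grandparent pairs — four paths of length 4: r = 4·(1/2)^4 = 1/4).
Hamilton's rule: n·r·B > C  ⇒  n > C/(r·B) = 0.197/(0.25·0.217) = 3.631.
The smallest integer exceeding 3.631 is 4.

4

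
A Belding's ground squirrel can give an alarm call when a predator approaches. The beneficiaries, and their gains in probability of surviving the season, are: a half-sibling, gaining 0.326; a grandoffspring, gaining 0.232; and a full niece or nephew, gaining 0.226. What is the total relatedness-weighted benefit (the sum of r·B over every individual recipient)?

0.196

r to a half-sibling = 0.25 (half-sibs share one parent — one path of length 2: r = (1/2)^2 = 1/4).
r to a grandoffspring = 0.25 (two parent–offspring links: r = (1/2)^2 = 1/4).
r to a full niece or nephew = 0.25 (full aunt/uncle↔niece/nephew: two paths of length 3 through the shared grandparent pair: r = 2·(1/2)^3 = 1/4).
Summing one r·B term per recipient: 1·0.25·0.326 + 1·0.25·0.232 + 1·0.25·0.226 = 0.196.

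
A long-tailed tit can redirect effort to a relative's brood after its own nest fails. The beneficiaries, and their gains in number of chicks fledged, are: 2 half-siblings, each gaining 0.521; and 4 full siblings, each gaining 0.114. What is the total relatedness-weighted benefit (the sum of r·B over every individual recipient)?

r to a half-sibling = 1/4 (half-sibs share one parent — one path of length 2: r = (1/2)^2 = 1/4).
r to a full sibling = 1/2 (full sibs share both parents — two paths of length 2: r = 2·(1/2)^2 = 1/2).
Summing one r·B term per recipient: 2·0.25·0.521 + 4·0.5·0.114 = 0.4885.

0.4885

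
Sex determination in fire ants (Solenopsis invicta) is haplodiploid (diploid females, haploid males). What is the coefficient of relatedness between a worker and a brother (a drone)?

Her haploid brother carries none of their father's genes and a random half of their mother's genome; that half matches the maternal half of her own genome with probability 1/2: r = 1/2 · 1/2 = 1/4.

0.25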